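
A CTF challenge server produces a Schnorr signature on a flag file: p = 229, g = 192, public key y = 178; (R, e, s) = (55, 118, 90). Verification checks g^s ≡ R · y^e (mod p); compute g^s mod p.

192^2 = 36864 ≡ 224
192^4 ≡ 224^2 = 50176 ≡ 25
192^8 ≡ 25^2 = 625 ≡ 167
192^16 ≡ 167^2 = 27889 ≡ 180
192^32 ≡ 180^2 = 32400 ≡ 111
192^64 ≡ 111^2 = 12321 ≡ 184
90 = 64 + 16 + 8 + 2, so 192^90 ≡ 184·180·167·224 ≡ 214 (mod 229)

214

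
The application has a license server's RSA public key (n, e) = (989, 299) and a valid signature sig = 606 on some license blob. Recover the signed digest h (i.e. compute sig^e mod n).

938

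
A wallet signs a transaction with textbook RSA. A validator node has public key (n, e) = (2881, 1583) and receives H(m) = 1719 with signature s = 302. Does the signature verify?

does not verify

s^2 ≡ 302^2 = 91204 ≡ 1893
s^4 ≡ 1893^2 = 3583449 ≡ 2366
s^8 ≡ 2366^2 = 5597956 ≡ 173
s^16 ≡ 173^2 = 29929 ≡ 1119
s^32 ≡ 1119^2 = 1252161 ≡ 1807
s^64 ≡ 1807^2 = 3265249 ≡ 1076
s^128 ≡ 1076^2 = 1157776 ≡ 2495
s^256 ≡ 2495^2 = 6225025 ≡ 2065
s^512 ≡ 2065^2 = 4264225 ≡ 345
s^1024 ≡ 345^2 = 119025 ≡ 904
1583 = 1024 + 512 + 32 + 8 + 4 + 2 + 1, so s^1583 ≡ 904·345·1807·173·2366·1893·302 ≡ 2280 (mod 2881)
The recovered value 2280 does not match the digest 1719.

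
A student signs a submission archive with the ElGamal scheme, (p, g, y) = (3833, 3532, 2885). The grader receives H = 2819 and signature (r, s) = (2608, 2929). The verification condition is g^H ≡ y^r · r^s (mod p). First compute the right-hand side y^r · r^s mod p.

2885^2 = 8323225 ≡ 1782
2885^4 ≡ 1782^2 = 3175524 ≡ 1800
2885^8 ≡ 1800^2 = 3240000 ≡ 1115
2885^16 ≡ 1115^2 = 1243225 ≡ 1333
2885^32 ≡ 1333^2 = 1776889 ≡ 2210
2885^64 ≡ 2210^2 = 4884100 ≡ 858
2885^128 ≡ 858^2 = 736164 ≡ 228
2885^256 ≡ 228^2 = 51984 ≡ 2155
2885^512 ≡ 2155^2 = 4644025 ≡ 2262
2885^1024 ≡ 2262^2 = 5116644 ≡ 3422
2885^2048 ≡ 3422^2 = 11710084 ≡ 269
2608 = 2048 + 512 + 32 + 16, so 2885^2608 ≡ 269·2262·2210·1333 ≡ 1415 (mod 3833)
2608^2 = 6801664 ≡ 1922
2608^4 ≡ 1922^2 = 3694084 ≡ 2905
2608^8 ≡ 2905^2 = 8439025 ≡ 2592
2608^16 ≡ 2592^2 = 6718464 ≡ 3048
2608^32 ≡ 3048^2 = 9290304 ≡ 2945
2608^64 ≡ 2945^2 = 8673025 ≡ 2779
2608^128 ≡ 2779^2 = 7722841 ≡ 3179
2608^256 ≡ 3179^2 = 10106041 ≡ 2253
2608^512 ≡ 2253^2 = 5076009 ≡ 1117
2608^1024 ≡ 1117^2 = 1247689 ≡ 1964
2608^2048 ≡ 1964^2 = 3857296 ≡ 1298
2929 = 2048 + 512 + 256 + 64 + 32 + 16 + 1, so 2608^2929 ≡ 1298·1117·2253·2779·2945·3048·2608 ≡ 2404 (mod 3833)
y^r · r^s ≡ 1415·2404 = 3401660 ≡ 1789 (mod 3833)

1789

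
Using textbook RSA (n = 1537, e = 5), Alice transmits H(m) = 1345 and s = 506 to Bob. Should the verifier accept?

reject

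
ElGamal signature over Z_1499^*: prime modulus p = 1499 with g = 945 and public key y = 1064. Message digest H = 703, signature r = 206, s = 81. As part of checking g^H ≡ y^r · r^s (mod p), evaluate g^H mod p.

Squares mod 1499: 945^1≡945, 945^2≡1120, 945^4≡1236, 945^8≡215, 945^16≡1255, 945^32≡1075, 945^64≡1395, 945^128≡323, 945^256≡898, 945^512≡1441
703 = 512 + 128 + 32 + 16 + 8 + 4 + 2 + 1, so 945^703 ≡ 1441·323·1075·1255·215·1236·1120·945 ≡ 255 (mod 1499)

255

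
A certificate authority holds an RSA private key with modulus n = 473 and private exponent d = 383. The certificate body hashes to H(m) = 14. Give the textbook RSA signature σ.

(H(m))^2 ≡ 14^2 = 196
(H(m))^4 ≡ 196^2 = 38416 ≡ 103
(H(m))^8 ≡ 103^2 = 10609 ≡ 203
(H(m))^16 ≡ 203^2 = 41209 ≡ 58
(H(m))^32 ≡ 58^2 = 3364 ≡ 53
(H(m))^64 ≡ 53^2 = 2809 ≡ 444
(H(m))^128 ≡ 444^2 = 197136 ≡ 368
(H(m))^256 ≡ 368^2 = 135424 ≡ 146
383 = 256 + 64 + 32 + 16 + 8 + 4 + 2 + 1, so (H(m))^383 ≡ 146·444·53·58·203·103·196·14 ≡ 324 (mod 473)

324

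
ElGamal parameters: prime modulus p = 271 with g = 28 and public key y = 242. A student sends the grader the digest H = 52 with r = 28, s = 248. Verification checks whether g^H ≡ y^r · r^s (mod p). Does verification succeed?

passes

Left side g^H mod p:
28^2 = 784 ≡ 242
28^4 ≡ 242^2 = 58564 ≡ 28
28^8 ≡ 28^2 = 784 ≡ 242
28^16 ≡ 242^2 = 58564 ≡ 28
28^32 ≡ 28^2 = 784 ≡ 242
52 = 32 + 16 + 4, so 28^52 ≡ 242·28·28 ≡ 28 (mod 271)
Right side y^r · r^s mod p:
242^2 = 58564 ≡ 28
242^4 ≡ 28^2 = 784 ≡ 242
242^8 ≡ 242^2 = 58564 ≡ 28
242^16 ≡ 28^2 = 784 ≡ 242
28 = 16 + 8 + 4, so 242^28 ≡ 242·28·242 ≡ 242 (mod 271)
28^2 = 784 ≡ 242
28^4 ≡ 242^2 = 58564 ≡ 28
28^8 ≡ 28^2 = 784 ≡ 242
28^16 ≡ 242^2 = 58564 ≡ 28
28^32 ≡ 28^2 = 784 ≡ 242
28^64 ≡ 242^2 = 58564 ≡ 28
28^128 ≡ 28^2 = 784 ≡ 242
248 = 128 + 64 + 32 + 16 + 8, so 28^248 ≡ 242·28·242·28·242 ≡ 242 (mod 271)
242·242 = 58564 ≡ 28 (mod 271)
28 ≡ 28 (mod 271), so the signature is genuine.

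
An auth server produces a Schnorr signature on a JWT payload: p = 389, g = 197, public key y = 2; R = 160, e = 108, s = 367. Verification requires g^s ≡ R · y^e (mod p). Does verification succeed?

g^s mod p:
197^2 = 38809 ≡ 298
197^4 ≡ 298^2 = 88804 ≡ 112
197^8 ≡ 112^2 = 12544 ≡ 96
197^16 ≡ 96^2 = 9216 ≡ 269
197^32 ≡ 269^2 = 72361 ≡ 7
197^64 ≡ 7^2 = 49
197^128 ≡ 49^2 = 2401 ≡ 67
197^256 ≡ 67^2 = 4489 ≡ 210
367 = 256 + 64 + 32 + 8 + 4 + 2 + 1, so 197^367 ≡ 210·49·7·96·112·298·197 ≡ 381 (mod 389)
R · y^e mod p:
2^2 = 4
2^4 ≡ 4^2 = 16
2^8 ≡ 16^2 = 256
2^16 ≡ 256^2 = 65536 ≡ 184
2^32 ≡ 184^2 = 33856 ≡ 13
2^64 ≡ 13^2 = 169
108 = 64 + 32 + 8 + 4, so 2^108 ≡ 169·13·256·16 ≡ 175 (mod 389)
160·175 = 28000 ≡ 381 (mod 389)
381 ≡ 381 (mod 389); signature holds.

passes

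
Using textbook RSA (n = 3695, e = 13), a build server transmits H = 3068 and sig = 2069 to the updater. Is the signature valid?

sig^2 ≡ 2069^2 = 4280761 ≡ 1951
sig^4 ≡ 1951^2 = 3806401 ≡ 551
sig^8 ≡ 551^2 = 303601 ≡ 611
13 = 8 + 4 + 1, so sig^13 ≡ 611·551·2069 ≡ 3464 (mod 3695)
sig^13 mod 3695 = 3464, but H = 3068.

invalid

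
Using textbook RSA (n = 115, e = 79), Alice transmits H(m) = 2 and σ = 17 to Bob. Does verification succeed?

fails

σ^2 ≡ 17^2 = 289 ≡ 59
σ^4 ≡ 59^2 = 3481 ≡ 31
σ^8 ≡ 31^2 = 961 ≡ 41
σ^16 ≡ 41^2 = 1681 ≡ 71
σ^32 ≡ 71^2 = 5041 ≡ 96
σ^64 ≡ 96^2 = 9216 ≡ 16
79 = 64 + 8 + 4 + 2 + 1, so σ^79 ≡ 16·41·31·59·17 ≡ 33 (mod 115)
The recovered value 33 does not match the digest 2.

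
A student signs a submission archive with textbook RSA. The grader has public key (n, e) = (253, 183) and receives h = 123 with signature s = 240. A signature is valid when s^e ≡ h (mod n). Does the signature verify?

s^2 ≡ 240^2 = 57600 ≡ 169
s^4 ≡ 169^2 = 28561 ≡ 225
s^8 ≡ 225^2 = 50625 ≡ 25
s^16 ≡ 25^2 = 625 ≡ 119
s^32 ≡ 119^2 = 14161 ≡ 246
s^64 ≡ 246^2 = 60516 ≡ 49
s^128 ≡ 49^2 = 2401 ≡ 124
183 = 128 + 32 + 16 + 4 + 2 + 1, so s^183 ≡ 124·246·119·225·169·240 ≡ 14 (mod 253)
14 ≠ 123, so verification fails.

does not verify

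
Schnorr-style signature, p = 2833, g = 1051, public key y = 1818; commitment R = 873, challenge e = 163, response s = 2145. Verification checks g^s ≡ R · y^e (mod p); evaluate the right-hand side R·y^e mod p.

1818^2 = 3305124 ≡ 1846
1818^4 ≡ 1846^2 = 3407716 ≡ 2450
1818^8 ≡ 2450^2 = 6002500 ≡ 2206
1818^16 ≡ 2206^2 = 4866436 ≡ 2175
1818^32 ≡ 2175^2 = 4730625 ≡ 2348
1818^64 ≡ 2348^2 = 5513104 ≡ 86
1818^128 ≡ 86^2 = 7396 ≡ 1730
163 = 128 + 32 + 2 + 1, so 1818^163 ≡ 1730·2348·1846·1818 ≡ 675 (mod 2833)
R · y^e ≡ 873·675 = 589275 ≡ 11 (mod 2833)

11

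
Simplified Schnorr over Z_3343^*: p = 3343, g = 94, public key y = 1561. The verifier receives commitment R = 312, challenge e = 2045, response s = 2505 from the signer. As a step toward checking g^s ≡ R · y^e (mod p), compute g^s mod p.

1090

Squares mod 3343: 94^1≡94, 94^2≡2150, 94^4≡2474, 94^8≡2986, 94^16≡415, 94^32≡1732, 94^64≡1153, 94^128≡2238, 94^256≡830, 94^512≡242, 94^1024≡1733, 94^2048≡1275
2505 = 2048 + 256 + 128 + 64 + 8 + 1, so 94^2505 ≡ 1275·830·2238·1153·2986·94 ≡ 1090 (mod 3343)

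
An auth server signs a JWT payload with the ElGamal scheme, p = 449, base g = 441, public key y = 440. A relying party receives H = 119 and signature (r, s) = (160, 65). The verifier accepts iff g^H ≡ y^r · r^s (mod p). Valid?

yes

Left side g^H mod p:
441^2 = 194481 ≡ 64
441^4 ≡ 64^2 = 4096 ≡ 55
441^8 ≡ 55^2 = 3025 ≡ 331
441^16 ≡ 331^2 = 109561 ≡ 5
441^32 ≡ 5^2 = 25
441^64 ≡ 25^2 = 625 ≡ 176
119 = 64 + 32 + 16 + 4 + 2 + 1, so 441^119 ≡ 176·25·5·55·64·441 ≡ 322 (mod 449)
Right side y^r · r^s mod p:
440^2 = 193600 ≡ 81
440^4 ≡ 81^2 = 6561 ≡ 275
440^8 ≡ 275^2 = 75625 ≡ 193
440^16 ≡ 193^2 = 37249 ≡ 431
440^32 ≡ 431^2 = 185761 ≡ 324
440^64 ≡ 324^2 = 104976 ≡ 359
440^128 ≡ 359^2 = 128881 ≡ 18
160 = 128 + 32, so 440^160 ≡ 18·324 ≡ 444 (mod 449)
160^2 = 25600 ≡ 7
160^4 ≡ 7^2 = 49
160^8 ≡ 49^2 = 2401 ≡ 156
160^16 ≡ 156^2 = 24336 ≡ 90
160^32 ≡ 90^2 = 8100 ≡ 18
160^64 ≡ 18^2 = 324
65 = 64 + 1, so 160^65 ≡ 324·160 ≡ 205 (mod 449)
444·205 = 91020 ≡ 322 (mod 449)
322 ≡ 322 (mod 449), so the signature is genuine.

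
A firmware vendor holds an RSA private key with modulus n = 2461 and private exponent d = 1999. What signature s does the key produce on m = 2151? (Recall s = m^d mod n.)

560

m^2 ≡ 2151^2 = 4626801 ≡ 121
m^4 ≡ 121^2 = 14641 ≡ 2336
m^8 ≡ 2336^2 = 5456896 ≡ 859
m^16 ≡ 859^2 = 737881 ≡ 2042
m^32 ≡ 2042^2 = 4169764 ≡ 830
m^64 ≡ 830^2 = 688900 ≡ 2281
m^128 ≡ 2281^2 = 5202961 ≡ 407
m^256 ≡ 407^2 = 165649 ≡ 762
m^512 ≡ 762^2 = 580644 ≡ 2309
m^1024 ≡ 2309^2 = 5331481 ≡ 955
1999 = 1024 + 512 + 256 + 128 + 64 + 8 + 4 + 2 + 1, so m^1999 ≡ 955·2309·762·407·2281·859·2336·121·2151 ≡ 560 (mod 2461)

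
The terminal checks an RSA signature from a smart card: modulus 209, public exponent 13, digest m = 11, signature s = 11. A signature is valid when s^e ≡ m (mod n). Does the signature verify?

verifies

s^2 ≡ 11^2 = 121
s^4 ≡ 121^2 = 14641 ≡ 11
s^8 ≡ 11^2 = 121
13 = 8 + 4 + 1, so s^13 ≡ 121·11·11 ≡ 11 (mod 209)
Since 11 equals the digest 11, verification succeeds.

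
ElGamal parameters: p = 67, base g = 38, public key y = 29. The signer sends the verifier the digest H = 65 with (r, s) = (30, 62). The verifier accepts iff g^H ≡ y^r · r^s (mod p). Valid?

Left side g^H mod p:
Squares mod 67: 38^1≡38, 38^2≡37, 38^4≡29, 38^8≡37, 38^16≡29, 38^32≡37, 38^64≡29
65 = 64 + 1, so 38^65 ≡ 29·38 ≡ 30 (mod 67)
Right side y^r · r^s mod p:
Squares mod 67: 29^1≡29, 29^2≡37, 29^4≡29, 29^8≡37, 29^16≡29
30 = 16 + 8 + 4 + 2, so 29^30 ≡ 29·37·29·37 ≡ 1 (mod 67)
Squares mod 67: 30^1≡30, 30^2≡29, 30^4≡37, 30^8≡29, 30^16≡37, 30^32≡29
62 = 32 + 16 + 8 + 4 + 2, so 30^62 ≡ 29·37·29·37·29 ≡ 29 (mod 67)
1·29 = 29 ≡ 29 (mod 67)
30 ≠ 29, so verification fails.

no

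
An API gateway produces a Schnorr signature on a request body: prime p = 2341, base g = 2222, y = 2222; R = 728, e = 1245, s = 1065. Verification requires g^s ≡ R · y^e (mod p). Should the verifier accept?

g^s mod p:
Squares mod 2341: 2222^1≡2222, 2222^2≡115, 2222^4≡1520, 2222^8≡2174, 2222^16≡2138, 2222^32≡1412, 2222^64≡1553, 2222^128≡579, 2222^256≡478, 2222^512≡1407, 2222^1024≡1504
1065 = 1024 + 32 + 8 + 1, so 2222^1065 ≡ 1504·1412·2174·2222 ≡ 1329 (mod 2341)
R · y^e mod p:
Squares mod 2341: 2222^1≡2222, 2222^2≡115, 2222^4≡1520, 2222^8≡2174, 2222^16≡2138, 2222^32≡1412, 2222^64≡1553, 2222^128≡579, 2222^256≡478, 2222^512≡1407, 2222^1024≡1504
1245 = 1024 + 128 + 64 + 16 + 8 + 4 + 1, so 2222^1245 ≡ 1504·579·1553·2138·2174·1520·2222 ≡ 243 (mod 2341)
728·243 = 176904 ≡ 1329 (mod 2341)
1329 ≡ 1329 (mod 2341); signature holds.

accept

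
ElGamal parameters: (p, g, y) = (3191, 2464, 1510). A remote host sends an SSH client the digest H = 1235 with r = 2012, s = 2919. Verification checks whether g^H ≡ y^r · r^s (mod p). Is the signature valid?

invalid

Left side g^H mod p:
2464^2 = 6071296 ≡ 2014
2464^4 ≡ 2014^2 = 4056196 ≡ 435
2464^8 ≡ 435^2 = 189225 ≡ 956
2464^16 ≡ 956^2 = 913936 ≡ 1310
2464^32 ≡ 1310^2 = 1716100 ≡ 2533
2464^64 ≡ 2533^2 = 6416089 ≡ 2179
2464^128 ≡ 2179^2 = 4748041 ≡ 3024
2464^256 ≡ 3024^2 = 9144576 ≡ 2361
2464^512 ≡ 2361^2 = 5574321 ≡ 2835
2464^1024 ≡ 2835^2 = 8037225 ≡ 2287
1235 = 1024 + 128 + 64 + 16 + 2 + 1, so 2464^1235 ≡ 2287·3024·2179·1310·2014·2464 ≡ 2242 (mod 3191)
Right side y^r · r^s mod p:
1510^2 = 2280100 ≡ 1726
1510^4 ≡ 1726^2 = 2979076 ≡ 1873
1510^8 ≡ 1873^2 = 3508129 ≡ 1220
1510^16 ≡ 1220^2 = 1488400 ≡ 1394
1510^32 ≡ 1394^2 = 1943236 ≡ 3108
1510^64 ≡ 3108^2 = 9659664 ≡ 507
1510^128 ≡ 507^2 = 257049 ≡ 1769
1510^256 ≡ 1769^2 = 3129361 ≡ 2181
1510^512 ≡ 2181^2 = 4756761 ≡ 2171
1510^1024 ≡ 2171^2 = 4713241 ≡ 134
2012 = 1024 + 512 + 256 + 128 + 64 + 16 + 8 + 4, so 1510^2012 ≡ 134·2171·2181·1769·507·1394·1220·1873 ≡ 1736 (mod 3191)
2012^2 = 4048144 ≡ 1956
2012^4 ≡ 1956^2 = 3825936 ≡ 3118
2012^8 ≡ 3118^2 = 9721924 ≡ 2138
2012^16 ≡ 2138^2 = 4571044 ≡ 1532
2012^32 ≡ 1532^2 = 2347024 ≡ 1639
2012^64 ≡ 1639^2 = 2686321 ≡ 2690
2012^128 ≡ 2690^2 = 7236100 ≡ 2103
2012^256 ≡ 2103^2 = 4422609 ≡ 3074
2012^512 ≡ 3074^2 = 9449476 ≡ 925
2012^1024 ≡ 925^2 = 855625 ≡ 437
2012^2048 ≡ 437^2 = 190969 ≡ 2700
2919 = 2048 + 512 + 256 + 64 + 32 + 4 + 2 + 1, so 2012^2919 ≡ 2700·925·3074·2690·1639·3118·1956·2012 ≡ 369 (mod 3191)
1736·369 = 640584 ≡ 2384 (mod 3191)
2242 ≠ 2384, so verification fails.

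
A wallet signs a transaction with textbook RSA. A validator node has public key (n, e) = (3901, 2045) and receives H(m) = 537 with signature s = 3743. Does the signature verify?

s^2045 mod 3901 = 537
s^2045 mod 3901 = 537 matches H(m).

verifies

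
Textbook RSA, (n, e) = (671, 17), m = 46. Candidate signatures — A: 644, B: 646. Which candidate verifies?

B

Candidate A: 644^2 = 414736 ≡ 58; 644^4 ≡ 58^2 = 3364 ≡ 9; 644^8 ≡ 9^2 = 81; 644^16 ≡ 81^2 = 6561 ≡ 522; 17 = 16 + 1, so 644^17 ≡ 522·644 ≡ 668 (mod 671)
Candidate B: 646^2 = 417316 ≡ 625; 646^4 ≡ 625^2 = 390625 ≡ 103; 646^8 ≡ 103^2 = 10609 ≡ 544; 646^16 ≡ 544^2 = 295936 ≡ 25; 17 = 16 + 1, so 646^17 ≡ 25·646 ≡ 46 (mod 671)
  → matches m = 46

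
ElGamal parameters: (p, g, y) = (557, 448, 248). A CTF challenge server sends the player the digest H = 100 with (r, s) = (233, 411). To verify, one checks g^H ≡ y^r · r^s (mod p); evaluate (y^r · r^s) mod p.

248^2 = 61504 ≡ 234
248^4 ≡ 234^2 = 54756 ≡ 170
248^8 ≡ 170^2 = 28900 ≡ 493
248^16 ≡ 493^2 = 243049 ≡ 197
248^32 ≡ 197^2 = 38809 ≡ 376
248^64 ≡ 376^2 = 141376 ≡ 455
248^128 ≡ 455^2 = 207025 ≡ 378
233 = 128 + 64 + 32 + 8 + 1, so 248^233 ≡ 378·455·376·493·248 ≡ 236 (mod 557)
233^2 = 54289 ≡ 260
233^4 ≡ 260^2 = 67600 ≡ 203
233^8 ≡ 203^2 = 41209 ≡ 548
233^16 ≡ 548^2 = 300304 ≡ 81
233^32 ≡ 81^2 = 6561 ≡ 434
233^64 ≡ 434^2 = 188356 ≡ 90
233^128 ≡ 90^2 = 8100 ≡ 302
233^256 ≡ 302^2 = 91204 ≡ 413
411 = 256 + 128 + 16 + 8 + 2 + 1, so 233^411 ≡ 413·302·81·548·260·233 ≡ 33 (mod 557)
y^r · r^s ≡ 236·33 = 7788 ≡ 547 (mod 557)

547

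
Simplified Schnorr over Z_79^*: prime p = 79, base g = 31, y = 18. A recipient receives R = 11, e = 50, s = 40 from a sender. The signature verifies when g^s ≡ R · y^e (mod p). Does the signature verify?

verifies

g^s mod p:
31^2 = 961 ≡ 13
31^4 ≡ 13^2 = 169 ≡ 11
31^8 ≡ 11^2 = 121 ≡ 42
31^16 ≡ 42^2 = 1764 ≡ 26
31^32 ≡ 26^2 = 676 ≡ 44
40 = 32 + 8, so 31^40 ≡ 44·42 ≡ 31 (mod 79)
R · y^e mod p:
18^2 = 324 ≡ 8
18^4 ≡ 8^2 = 64
18^8 ≡ 64^2 = 4096 ≡ 67
18^16 ≡ 67^2 = 4489 ≡ 65
18^32 ≡ 65^2 = 4225 ≡ 38
50 = 32 + 16 + 2, so 18^50 ≡ 38·65·8 ≡ 10 (mod 79)
11·10 = 110 ≡ 31 (mod 79)
31 ≡ 31 (mod 79); signature holds.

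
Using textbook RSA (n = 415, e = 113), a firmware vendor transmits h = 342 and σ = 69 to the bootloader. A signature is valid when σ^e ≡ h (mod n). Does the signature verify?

does not verify

σ^2 ≡ 69^2 = 4761 ≡ 196
σ^4 ≡ 196^2 = 38416 ≡ 236
σ^8 ≡ 236^2 = 55696 ≡ 86
σ^16 ≡ 86^2 = 7396 ≡ 341
σ^32 ≡ 341^2 = 116281 ≡ 81
σ^64 ≡ 81^2 = 6561 ≡ 336
113 = 64 + 32 + 16 + 1, so σ^113 ≡ 336·81·341·69 ≡ 344 (mod 415)
σ^113 mod 415 = 344, but h = 342.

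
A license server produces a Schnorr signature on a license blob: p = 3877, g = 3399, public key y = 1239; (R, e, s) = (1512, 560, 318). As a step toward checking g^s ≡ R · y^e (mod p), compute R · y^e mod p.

2194

1239^2 = 1535121 ≡ 3706
1239^4 ≡ 3706^2 = 13734436 ≡ 2102
1239^8 ≡ 2102^2 = 4418404 ≡ 2501
1239^16 ≡ 2501^2 = 6255001 ≡ 1400
1239^32 ≡ 1400^2 = 1960000 ≡ 2115
1239^64 ≡ 2115^2 = 4473225 ≡ 3044
1239^128 ≡ 3044^2 = 9265936 ≡ 3783
1239^256 ≡ 3783^2 = 14311089 ≡ 1082
1239^512 ≡ 1082^2 = 1170724 ≡ 3747
560 = 512 + 32 + 16, so 1239^560 ≡ 3747·2115·1400 ≡ 1822 (mod 3877)
R · y^e ≡ 1512·1822 = 2754864 ≡ 2194 (mod 3877)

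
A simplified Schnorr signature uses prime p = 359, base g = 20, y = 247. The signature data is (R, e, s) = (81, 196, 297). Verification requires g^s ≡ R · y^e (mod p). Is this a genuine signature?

forged

g^s mod p:
Squares mod 359: 20^1≡20, 20^2≡41, 20^4≡245, 20^8≡72, 20^16≡158, 20^32≡193, 20^64≡272, 20^128≡30, 20^256≡182
297 = 256 + 32 + 8 + 1, so 20^297 ≡ 182·193·72·20 ≡ 135 (mod 359)
R · y^e mod p:
Squares mod 359: 247^1≡247, 247^2≡338, 247^4≡82, 247^8≡262, 247^16≡75, 247^32≡240, 247^64≡160, 247^128≡111
196 = 128 + 64 + 4, so 247^196 ≡ 111·160·82 ≡ 216 (mod 359)
81·216 = 17496 ≡ 264 (mod 359)
135 ≠ 264; the check fails.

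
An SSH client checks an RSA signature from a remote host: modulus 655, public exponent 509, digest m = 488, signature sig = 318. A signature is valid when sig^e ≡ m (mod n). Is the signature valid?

sig^2 ≡ 318^2 = 101124 ≡ 254
sig^4 ≡ 254^2 = 64516 ≡ 326
sig^8 ≡ 326^2 = 106276 ≡ 166
sig^16 ≡ 166^2 = 27556 ≡ 46
sig^32 ≡ 46^2 = 2116 ≡ 151
sig^64 ≡ 151^2 = 22801 ≡ 531
sig^128 ≡ 531^2 = 281961 ≡ 311
sig^256 ≡ 311^2 = 96721 ≡ 436
509 = 256 + 128 + 64 + 32 + 16 + 8 + 4 + 1, so sig^509 ≡ 436·311·531·151·46·166·326·318 ≡ 488 (mod 655)
sig^509 mod 655 = 488 matches m.

valid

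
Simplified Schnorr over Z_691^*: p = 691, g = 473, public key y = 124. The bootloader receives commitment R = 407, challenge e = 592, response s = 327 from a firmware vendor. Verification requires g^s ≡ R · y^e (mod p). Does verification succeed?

passes

g^s mod p:
Squares mod 691: 473^1≡473, 473^2≡536, 473^4≡531, 473^8≡33, 473^16≡398, 473^32≡165, 473^64≡276, 473^128≡166, 473^256≡607
327 = 256 + 64 + 4 + 2 + 1, so 473^327 ≡ 607·276·531·536·473 ≡ 568 (mod 691)
R · y^e mod p:
Squares mod 691: 124^1≡124, 124^2≡174, 124^4≡563, 124^8≡491, 124^16≡613, 124^32≡556, 124^64≡259, 124^128≡54, 124^256≡152, 124^512≡301
592 = 512 + 64 + 16, so 124^592 ≡ 301·259·613 ≡ 689 (mod 691)
407·689 = 280423 ≡ 568 (mod 691)
568 ≡ 568 (mod 691); signature holds.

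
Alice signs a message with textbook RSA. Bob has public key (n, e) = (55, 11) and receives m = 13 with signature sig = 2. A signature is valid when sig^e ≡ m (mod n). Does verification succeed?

sig^11 mod 55 = 13
Since 13 equals the digest 13, verification succeeds.

passes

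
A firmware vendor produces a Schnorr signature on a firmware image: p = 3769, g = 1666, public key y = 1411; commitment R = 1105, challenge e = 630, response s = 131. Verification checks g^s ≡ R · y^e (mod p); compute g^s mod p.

2405

Squares mod 3769: 1666^1≡1666, 1666^2≡1572, 1666^4≡2489, 1666^8≡2654, 1666^16≡3224, 1666^32≡3043, 1666^64≡3185, 1666^128≡1846
131 = 128 + 2 + 1, so 1666^131 ≡ 1846·1572·1666 ≡ 2405 (mod 3769)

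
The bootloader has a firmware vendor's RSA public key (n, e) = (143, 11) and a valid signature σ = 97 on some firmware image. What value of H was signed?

σ^2 ≡ 97^2 = 9409 ≡ 114
σ^4 ≡ 114^2 = 12996 ≡ 126
σ^8 ≡ 126^2 = 15876 ≡ 3
11 = 8 + 2 + 1, so σ^11 ≡ 3·114·97 ≡ 141 (mod 143)

141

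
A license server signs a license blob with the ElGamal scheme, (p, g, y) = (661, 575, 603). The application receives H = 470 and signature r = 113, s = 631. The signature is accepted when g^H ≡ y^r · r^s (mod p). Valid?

Left side g^H mod p:
Squares mod 661: 575^1≡575, 575^2≡125, 575^4≡422, 575^8≡275, 575^16≡271, 575^32≡70, 575^64≡273, 575^128≡497, 575^256≡456
470 = 256 + 128 + 64 + 16 + 4 + 2, so 575^470 ≡ 456·497·273·271·422·125 ≡ 27 (mod 661)
Right side y^r · r^s mod p:
Squares mod 661: 603^1≡603, 603^2≡59, 603^4≡176, 603^8≡570, 603^16≡349, 603^32≡177, 603^64≡262
113 = 64 + 32 + 16 + 1, so 603^113 ≡ 262·177·349·603 ≡ 117 (mod 661)
Squares mod 661: 113^1≡113, 113^2≡210, 113^4≡474, 113^8≡597, 113^16≡130, 113^32≡375, 113^64≡493, 113^128≡462, 113^256≡602, 113^512≡176
631 = 512 + 64 + 32 + 16 + 4 + 2 + 1, so 113^631 ≡ 176·493·375·130·474·210·113 ≡ 407 (mod 661)
117·407 = 47619 ≡ 27 (mod 661)
27 ≡ 27 (mod 661), so the signature is genuine.

yes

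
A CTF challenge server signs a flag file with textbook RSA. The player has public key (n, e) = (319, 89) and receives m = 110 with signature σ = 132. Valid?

yes

σ^2 ≡ 132^2 = 17424 ≡ 198
σ^4 ≡ 198^2 = 39204 ≡ 286
σ^8 ≡ 286^2 = 81796 ≡ 132
σ^16 ≡ 132^2 = 17424 ≡ 198
σ^32 ≡ 198^2 = 39204 ≡ 286
σ^64 ≡ 286^2 = 81796 ≡ 132
89 = 64 + 16 + 8 + 1, so σ^89 ≡ 132·198·132·132 ≡ 110 (mod 319)
σ^89 mod 319 = 110 matches m.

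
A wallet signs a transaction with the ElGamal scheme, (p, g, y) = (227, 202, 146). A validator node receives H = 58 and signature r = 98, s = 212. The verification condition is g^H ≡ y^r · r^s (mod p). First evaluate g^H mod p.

202^2 = 40804 ≡ 171
202^4 ≡ 171^2 = 29241 ≡ 185
202^8 ≡ 185^2 = 34225 ≡ 175
202^16 ≡ 175^2 = 30625 ≡ 207
202^32 ≡ 207^2 = 42849 ≡ 173
58 = 32 + 16 + 8 + 2, so 202^58 ≡ 173·207·175·171 ≡ 102 (mod 227)

102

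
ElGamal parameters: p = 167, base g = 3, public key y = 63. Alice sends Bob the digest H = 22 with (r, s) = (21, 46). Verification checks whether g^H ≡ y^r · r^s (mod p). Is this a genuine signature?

Left side g^H mod p:
3^2 = 9
3^4 ≡ 9^2 = 81
3^8 ≡ 81^2 = 6561 ≡ 48
3^16 ≡ 48^2 = 2304 ≡ 133
22 = 16 + 4 + 2, so 3^22 ≡ 133·81·9 ≡ 97 (mod 167)
Right side y^r · r^s mod p:
63^2 = 3969 ≡ 128
63^4 ≡ 128^2 = 16384 ≡ 18
63^8 ≡ 18^2 = 324 ≡ 157
63^16 ≡ 157^2 = 24649 ≡ 100
21 = 16 + 4 + 1, so 63^21 ≡ 100·18·63 ≡ 7 (mod 167)
21^2 = 441 ≡ 107
21^4 ≡ 107^2 = 11449 ≡ 93
21^8 ≡ 93^2 = 8649 ≡ 132
21^16 ≡ 132^2 = 17424 ≡ 56
21^32 ≡ 56^2 = 3136 ≡ 130
46 = 32 + 8 + 4 + 2, so 21^46 ≡ 130·132·93·107 ≡ 157 (mod 167)
7·157 = 1099 ≡ 97 (mod 167)
97 ≡ 97 (mod 167), so the signature is genuine.

genuine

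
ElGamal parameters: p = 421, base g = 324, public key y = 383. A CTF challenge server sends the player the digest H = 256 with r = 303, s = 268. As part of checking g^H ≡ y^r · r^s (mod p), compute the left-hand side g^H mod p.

254

Squares mod 421: 324^1≡324, 324^2≡147, 324^4≡138, 324^8≡99, 324^16≡118, 324^32≡31, 324^64≡119, 324^128≡268, 324^256≡254
324^256 ≡ 254 (mod 421)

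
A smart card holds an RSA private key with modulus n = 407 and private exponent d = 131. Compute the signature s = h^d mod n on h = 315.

348

h^2 ≡ 315^2 = 99225 ≡ 324
h^4 ≡ 324^2 = 104976 ≡ 377
h^8 ≡ 377^2 = 142129 ≡ 86
h^16 ≡ 86^2 = 7396 ≡ 70
h^32 ≡ 70^2 = 4900 ≡ 16
h^64 ≡ 16^2 = 256
h^128 ≡ 256^2 = 65536 ≡ 9
131 = 128 + 2 + 1, so h^131 ≡ 9·324·315 ≡ 348 (mod 407)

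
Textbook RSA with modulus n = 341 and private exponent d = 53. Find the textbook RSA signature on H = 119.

H^2 ≡ 119^2 = 14161 ≡ 180
H^4 ≡ 180^2 = 32400 ≡ 5
H^8 ≡ 5^2 = 25
H^16 ≡ 25^2 = 625 ≡ 284
H^32 ≡ 284^2 = 80656 ≡ 180
53 = 32 + 16 + 4 + 1, so H^53 ≡ 180·284·5·119 ≡ 223 (mod 341)

223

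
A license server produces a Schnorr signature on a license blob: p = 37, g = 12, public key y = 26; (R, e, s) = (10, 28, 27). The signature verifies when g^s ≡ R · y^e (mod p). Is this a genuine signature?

g^s mod p:
Squares mod 37: 12^1≡12, 12^2≡33, 12^4≡16, 12^8≡34, 12^16≡9
27 = 16 + 8 + 2 + 1, so 12^27 ≡ 9·34·33·12 ≡ 1 (mod 37)
R · y^e mod p:
Squares mod 37: 26^1≡26, 26^2≡10, 26^4≡26, 26^8≡10, 26^16≡26
28 = 16 + 8 + 4, so 26^28 ≡ 26·10·26 ≡ 26 (mod 37)
10·26 = 260 ≡ 1 (mod 37)
1 ≡ 1 (mod 37); signature holds.

genuine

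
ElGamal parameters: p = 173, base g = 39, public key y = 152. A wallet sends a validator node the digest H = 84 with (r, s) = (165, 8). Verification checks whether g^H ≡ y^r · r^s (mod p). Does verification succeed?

Left side g^H mod p:
39^2 = 1521 ≡ 137
39^4 ≡ 137^2 = 18769 ≡ 85
39^8 ≡ 85^2 = 7225 ≡ 132
39^16 ≡ 132^2 = 17424 ≡ 124
39^32 ≡ 124^2 = 15376 ≡ 152
39^64 ≡ 152^2 = 23104 ≡ 95
84 = 64 + 16 + 4, so 39^84 ≡ 95·124·85 ≡ 149 (mod 173)
Right side y^r · r^s mod p:
152^2 = 23104 ≡ 95
152^4 ≡ 95^2 = 9025 ≡ 29
152^8 ≡ 29^2 = 841 ≡ 149
152^16 ≡ 149^2 = 22201 ≡ 57
152^32 ≡ 57^2 = 3249 ≡ 135
152^64 ≡ 135^2 = 18225 ≡ 60
152^128 ≡ 60^2 = 3600 ≡ 140
165 = 128 + 32 + 4 + 1, so 152^165 ≡ 140·135·29·152 ≡ 109 (mod 173)
165^2 = 27225 ≡ 64
165^4 ≡ 64^2 = 4096 ≡ 117
165^8 ≡ 117^2 = 13689 ≡ 22
109·22 = 2398 ≡ 149 (mod 173)
149 ≡ 149 (mod 173), so the signature is genuine.

passes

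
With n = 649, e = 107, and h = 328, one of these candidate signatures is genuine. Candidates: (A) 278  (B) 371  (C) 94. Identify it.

Candidate A: Squares mod 649: 278^1≡278, 278^2≡53, 278^4≡213, 278^8≡588, 278^16≡476, 278^32≡75, 278^64≡433; 107 = 64 + 32 + 8 + 2 + 1, so 278^107 ≡ 433·75·588·53·278 ≡ 328 (mod 649)
  → matches h = 328
Candidate B: Squares mod 649: 371^1≡371, 371^2≡53, 371^4≡213, 371^8≡588, 371^16≡476, 371^32≡75, 371^64≡433; 107 = 64 + 32 + 8 + 2 + 1, so 371^107 ≡ 433·75·588·53·371 ≡ 321 (mod 649)
Candidate C: Squares mod 649: 94^1≡94, 94^2≡399, 94^4≡196, 94^8≡125, 94^16≡49, 94^32≡454, 94^64≡383; 107 = 64 + 32 + 8 + 2 + 1, so 94^107 ≡ 383·454·125·399·94 ≡ 459 (mod 649)

A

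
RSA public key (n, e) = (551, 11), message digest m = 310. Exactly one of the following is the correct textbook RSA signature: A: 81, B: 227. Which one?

A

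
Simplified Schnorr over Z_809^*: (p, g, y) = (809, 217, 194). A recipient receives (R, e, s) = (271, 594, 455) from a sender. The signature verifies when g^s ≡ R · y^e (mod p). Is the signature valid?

g^s mod p:
Squares mod 809: 217^1≡217, 217^2≡167, 217^4≡383, 217^8≡260, 217^16≡453, 217^32≡532, 217^64≡683, 217^128≡505, 217^256≡190
455 = 256 + 128 + 64 + 4 + 2 + 1, so 217^455 ≡ 190·505·683·383·167·217 ≡ 286 (mod 809)
R · y^e mod p:
Squares mod 809: 194^1≡194, 194^2≡422, 194^4≡104, 194^8≡299, 194^16≡411, 194^32≡649, 194^64≡521, 194^128≡426, 194^256≡260, 194^512≡453
594 = 512 + 64 + 16 + 2, so 194^594 ≡ 453·521·411·422 ≡ 16 (mod 809)
271·16 = 4336 ≡ 291 (mod 809)
286 ≠ 291; the check fails.

invalid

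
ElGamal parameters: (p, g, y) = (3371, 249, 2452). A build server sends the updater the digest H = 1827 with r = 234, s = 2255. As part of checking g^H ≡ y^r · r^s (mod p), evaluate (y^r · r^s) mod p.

1705

2452^2 = 6012304 ≡ 1811
2452^4 ≡ 1811^2 = 3279721 ≡ 3109
2452^8 ≡ 3109^2 = 9665881 ≡ 1224
2452^16 ≡ 1224^2 = 1498176 ≡ 1452
2452^32 ≡ 1452^2 = 2108304 ≡ 1429
2452^64 ≡ 1429^2 = 2042041 ≡ 2586
2452^128 ≡ 2586^2 = 6687396 ≡ 2703
234 = 128 + 64 + 32 + 8 + 2, so 2452^234 ≡ 2703·2586·1429·1224·1811 ≡ 2885 (mod 3371)
234^2 = 54756 ≡ 820
234^4 ≡ 820^2 = 672400 ≡ 1571
234^8 ≡ 1571^2 = 2468041 ≡ 469
234^16 ≡ 469^2 = 219961 ≡ 846
234^32 ≡ 846^2 = 715716 ≡ 1064
234^64 ≡ 1064^2 = 1132096 ≡ 2811
234^128 ≡ 2811^2 = 7901721 ≡ 97
234^256 ≡ 97^2 = 9409 ≡ 2667
234^512 ≡ 2667^2 = 7112889 ≡ 79
234^1024 ≡ 79^2 = 6241 ≡ 2870
234^2048 ≡ 2870^2 = 8236900 ≡ 1547
2255 = 2048 + 128 + 64 + 8 + 4 + 2 + 1, so 234^2255 ≡ 1547·97·2811·469·1571·820·234 ≡ 2986 (mod 3371)
y^r · r^s ≡ 2885·2986 = 8614610 ≡ 1705 (mod 3371)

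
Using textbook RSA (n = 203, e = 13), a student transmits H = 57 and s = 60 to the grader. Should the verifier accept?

reject

s^13 mod 203 = 130
130 ≠ 57, so verification fails.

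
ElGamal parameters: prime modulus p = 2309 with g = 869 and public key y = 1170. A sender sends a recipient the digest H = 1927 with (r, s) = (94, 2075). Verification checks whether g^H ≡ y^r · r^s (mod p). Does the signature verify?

Left side g^H mod p:
Squares mod 2309: 869^1≡869, 869^2≡118, 869^4≡70, 869^8≡282, 869^16≡1018, 869^32≡1892, 869^64≡714, 869^128≡1816, 869^256≡604, 869^512≡2303, 869^1024≡36
1927 = 1024 + 512 + 256 + 128 + 4 + 2 + 1, so 869^1927 ≡ 36·2303·604·1816·70·118·869 ≡ 763 (mod 2309)
Right side y^r · r^s mod p:
Squares mod 2309: 1170^1≡1170, 1170^2≡1972, 1170^4≡428, 1170^8≡773, 1170^16≡1807, 1170^32≡323, 1170^64≡424
94 = 64 + 16 + 8 + 4 + 2, so 1170^94 ≡ 424·1807·773·428·1972 ≡ 1423 (mod 2309)
Squares mod 2309: 94^1≡94, 94^2≡1909, 94^4≡679, 94^8≡1550, 94^16≡1140, 94^32≡1942, 94^64≡767, 94^128≡1803, 94^256≡2046, 94^512≡2208, 94^1024≡965, 94^2048≡698
2075 = 2048 + 16 + 8 + 2 + 1, so 94^2075 ≡ 698·1140·1550·1909·94 ≡ 2211 (mod 2309)
1423·2211 = 3146253 ≡ 1395 (mod 2309)
763 ≠ 1395, so verification fails.

does not verify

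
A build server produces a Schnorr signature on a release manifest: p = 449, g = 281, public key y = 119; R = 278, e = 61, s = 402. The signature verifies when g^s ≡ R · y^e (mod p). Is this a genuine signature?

g^s mod p:
281^402 mod 449 = 36
R · y^e mod p:
119^61 mod 449 = 307
278·307 = 85346 ≡ 36 (mod 449)
36 ≡ 36 (mod 449); signature holds.

genuine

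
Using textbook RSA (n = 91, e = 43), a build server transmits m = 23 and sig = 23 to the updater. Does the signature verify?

verifies

sig^43 mod 91 = 23
Since 23 equals the digest 23, verification succeeds.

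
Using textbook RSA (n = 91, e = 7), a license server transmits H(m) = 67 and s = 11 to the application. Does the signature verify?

verifies

Squares mod 91: s^1≡11, s^2≡30, s^4≡81
7 = 4 + 2 + 1, so s^7 ≡ 81·30·11 ≡ 67 (mod 91)
s^7 mod 91 = 67 matches H(m).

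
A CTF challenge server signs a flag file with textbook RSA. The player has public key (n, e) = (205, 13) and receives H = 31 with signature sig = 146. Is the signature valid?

valid

Squares mod 205: sig^1≡146, sig^2≡201, sig^4≡16, sig^8≡51
13 = 8 + 4 + 1, so sig^13 ≡ 51·16·146 ≡ 31 (mod 205)
Since 31 equals the digest 31, verification succeeds.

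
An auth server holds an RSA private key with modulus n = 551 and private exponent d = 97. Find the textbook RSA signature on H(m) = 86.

376

(H(m))^97 mod 551 = 376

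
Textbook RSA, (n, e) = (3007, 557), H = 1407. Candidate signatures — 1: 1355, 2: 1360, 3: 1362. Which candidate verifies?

1

Candidate 1: 1355^557 mod 3007 = 1407
  → matches H = 1407
Candidate 2: 1360^557 mod 3007 = 356
Candidate 3: 1362^557 mod 3007 = 151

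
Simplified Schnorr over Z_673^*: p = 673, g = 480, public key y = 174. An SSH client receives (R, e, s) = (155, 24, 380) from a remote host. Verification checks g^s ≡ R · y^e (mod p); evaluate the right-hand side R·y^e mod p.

534

Squares mod 673: 174^1≡174, 174^2≡664, 174^4≡81, 174^8≡504, 174^16≡295
24 = 16 + 8, so 174^24 ≡ 295·504 ≡ 620 (mod 673)
R · y^e ≡ 155·620 = 96100 ≡ 534 (mod 673)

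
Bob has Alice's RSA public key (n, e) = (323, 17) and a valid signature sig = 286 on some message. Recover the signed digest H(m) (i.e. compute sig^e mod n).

sig^2 ≡ 286^2 = 81796 ≡ 77
sig^4 ≡ 77^2 = 5929 ≡ 115
sig^8 ≡ 115^2 = 13225 ≡ 305
sig^16 ≡ 305^2 = 93025 ≡ 1
17 = 16 + 1, so sig^17 ≡ 1·286 ≡ 286 (mod 323)

286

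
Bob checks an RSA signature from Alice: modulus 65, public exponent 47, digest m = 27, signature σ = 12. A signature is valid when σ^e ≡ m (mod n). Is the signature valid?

invalid

σ^2 ≡ 12^2 = 144 ≡ 14
σ^4 ≡ 14^2 = 196 ≡ 1
σ^8 ≡ 1^2 = 1
σ^16 ≡ 1^2 = 1
σ^32 ≡ 1^2 = 1
47 = 32 + 8 + 4 + 2 + 1, so σ^47 ≡ 1·1·1·14·12 ≡ 38 (mod 65)
38 ≠ 27, so verification fails.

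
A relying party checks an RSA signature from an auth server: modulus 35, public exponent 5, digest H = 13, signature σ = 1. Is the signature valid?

Squares mod 35: σ^1≡1, σ^2≡1, σ^4≡1
5 = 4 + 1, so σ^5 ≡ 1·1 ≡ 1 (mod 35)
σ^5 mod 35 = 1, but H = 13.

invalid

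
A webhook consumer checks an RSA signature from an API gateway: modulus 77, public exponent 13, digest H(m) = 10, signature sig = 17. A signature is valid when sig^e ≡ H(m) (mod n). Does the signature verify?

does not verify

sig^2 ≡ 17^2 = 289 ≡ 58
sig^4 ≡ 58^2 = 3364 ≡ 53
sig^8 ≡ 53^2 = 2809 ≡ 37
13 = 8 + 4 + 1, so sig^13 ≡ 37·53·17 ≡ 73 (mod 77)
The recovered value 73 does not match the digest 10.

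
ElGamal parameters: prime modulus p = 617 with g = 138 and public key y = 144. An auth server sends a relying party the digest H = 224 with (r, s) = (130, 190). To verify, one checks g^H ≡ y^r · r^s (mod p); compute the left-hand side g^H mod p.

344

138^2 = 19044 ≡ 534
138^4 ≡ 534^2 = 285156 ≡ 102
138^8 ≡ 102^2 = 10404 ≡ 532
138^16 ≡ 532^2 = 283024 ≡ 438
138^32 ≡ 438^2 = 191844 ≡ 574
138^64 ≡ 574^2 = 329476 ≡ 615
138^128 ≡ 615^2 = 378225 ≡ 4
224 = 128 + 64 + 32, so 138^224 ≡ 4·615·574 ≡ 344 (mod 617)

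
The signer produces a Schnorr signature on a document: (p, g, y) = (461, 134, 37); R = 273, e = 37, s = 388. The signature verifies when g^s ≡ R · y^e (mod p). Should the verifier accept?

reject

g^s mod p:
134^2 = 17956 ≡ 438
134^4 ≡ 438^2 = 191844 ≡ 68
134^8 ≡ 68^2 = 4624 ≡ 14
134^16 ≡ 14^2 = 196
134^32 ≡ 196^2 = 38416 ≡ 153
134^64 ≡ 153^2 = 23409 ≡ 359
134^128 ≡ 359^2 = 128881 ≡ 262
134^256 ≡ 262^2 = 68644 ≡ 416
388 = 256 + 128 + 4, so 134^388 ≡ 416·262·68 ≡ 420 (mod 461)
R · y^e mod p:
37^2 = 1369 ≡ 447
37^4 ≡ 447^2 = 199809 ≡ 196
37^8 ≡ 196^2 = 38416 ≡ 153
37^16 ≡ 153^2 = 23409 ≡ 359
37^32 ≡ 359^2 = 128881 ≡ 262
37 = 32 + 4 + 1, so 37^37 ≡ 262·196·37 ≡ 243 (mod 461)
273·243 = 66339 ≡ 416 (mod 461)
420 ≠ 416; the check fails.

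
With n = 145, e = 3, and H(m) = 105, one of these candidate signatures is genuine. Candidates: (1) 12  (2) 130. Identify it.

Candidate 1: Squares mod 145: 12^1≡12, 12^2≡144; 3 = 2 + 1, so 12^3 ≡ 144·12 ≡ 133 (mod 145)
Candidate 2: Squares mod 145: 130^1≡130, 130^2≡80; 3 = 2 + 1, so 130^3 ≡ 80·130 ≡ 105 (mod 145)
  → matches H(m) = 105

2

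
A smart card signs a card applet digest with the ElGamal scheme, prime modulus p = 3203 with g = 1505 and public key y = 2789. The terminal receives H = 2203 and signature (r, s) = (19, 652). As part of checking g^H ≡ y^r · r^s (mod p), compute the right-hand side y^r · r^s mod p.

2789^2 = 7778521 ≡ 1637
2789^4 ≡ 1637^2 = 2679769 ≡ 2061
2789^8 ≡ 2061^2 = 4247721 ≡ 543
2789^16 ≡ 543^2 = 294849 ≡ 173
19 = 16 + 2 + 1, so 2789^19 ≡ 173·1637·2789 ≡ 601 (mod 3203)
19^2 = 361
19^4 ≡ 361^2 = 130321 ≡ 2201
19^8 ≡ 2201^2 = 4844401 ≡ 1465
19^16 ≡ 1465^2 = 2146225 ≡ 215
19^32 ≡ 215^2 = 46225 ≡ 1383
19^64 ≡ 1383^2 = 1912689 ≡ 498
19^128 ≡ 498^2 = 248004 ≡ 1373
19^256 ≡ 1373^2 = 1885129 ≡ 1765
19^512 ≡ 1765^2 = 3115225 ≡ 1909
652 = 512 + 128 + 8 + 4, so 19^652 ≡ 1909·1373·1465·2201 ≡ 2032 (mod 3203)
y^r · r^s ≡ 601·2032 = 1221232 ≡ 889 (mod 3203)

889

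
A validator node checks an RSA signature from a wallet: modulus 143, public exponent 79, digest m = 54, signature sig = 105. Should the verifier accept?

reject

Squares mod 143: sig^1≡105, sig^2≡14, sig^4≡53, sig^8≡92, sig^16≡27, sig^32≡14, sig^64≡53
79 = 64 + 8 + 4 + 2 + 1, so sig^79 ≡ 53·92·53·14·105 ≡ 79 (mod 143)
sig^79 mod 143 = 79, but m = 54.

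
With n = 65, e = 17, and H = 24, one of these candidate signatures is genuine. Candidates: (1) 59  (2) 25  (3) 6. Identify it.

Candidate 1: Squares mod 65: 59^1≡59, 59^2≡36, 59^4≡61, 59^8≡16, 59^16≡61; 17 = 16 + 1, so 59^17 ≡ 61·59 ≡ 24 (mod 65)
  → matches H = 24
Candidate 2: Squares mod 65: 25^1≡25, 25^2≡40, 25^4≡40, 25^8≡40, 25^16≡40; 17 = 16 + 1, so 25^17 ≡ 40·25 ≡ 25 (mod 65)
Candidate 3: Squares mod 65: 6^1≡6, 6^2≡36, 6^4≡61, 6^8≡16, 6^16≡61; 17 = 16 + 1, so 6^17 ≡ 61·6 ≡ 41 (mod 65)

1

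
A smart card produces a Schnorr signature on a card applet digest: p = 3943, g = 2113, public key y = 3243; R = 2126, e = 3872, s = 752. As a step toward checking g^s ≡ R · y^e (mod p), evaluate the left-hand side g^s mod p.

1430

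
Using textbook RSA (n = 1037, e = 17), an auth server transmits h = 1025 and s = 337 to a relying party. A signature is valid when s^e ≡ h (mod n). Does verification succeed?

s^2 ≡ 337^2 = 113569 ≡ 536
s^4 ≡ 536^2 = 287296 ≡ 47
s^8 ≡ 47^2 = 2209 ≡ 135
s^16 ≡ 135^2 = 18225 ≡ 596
17 = 16 + 1, so s^17 ≡ 596·337 ≡ 711 (mod 1037)
The recovered value 711 does not match the digest 1025.

fails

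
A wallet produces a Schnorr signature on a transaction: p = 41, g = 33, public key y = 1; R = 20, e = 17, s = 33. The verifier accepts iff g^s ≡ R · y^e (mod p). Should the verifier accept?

accept

g^s mod p:
Squares mod 41: 33^1≡33, 33^2≡23, 33^4≡37, 33^8≡16, 33^16≡10, 33^32≡18
33 = 32 + 1, so 33^33 ≡ 18·33 ≡ 20 (mod 41)
R · y^e mod p:
Squares mod 41: 1^1≡1, 1^2≡1, 1^4≡1, 1^8≡1, 1^16≡1
17 = 16 + 1, so 1^17 ≡ 1·1 ≡ 1 (mod 41)
20·1 = 20 ≡ 20 (mod 41)
20 ≡ 20 (mod 41); signature holds.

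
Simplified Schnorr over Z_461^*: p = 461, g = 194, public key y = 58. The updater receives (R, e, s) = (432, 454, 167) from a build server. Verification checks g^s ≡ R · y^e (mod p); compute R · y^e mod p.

58^2 = 3364 ≡ 137
58^4 ≡ 137^2 = 18769 ≡ 329
58^8 ≡ 329^2 = 108241 ≡ 367
58^16 ≡ 367^2 = 134689 ≡ 77
58^32 ≡ 77^2 = 5929 ≡ 397
58^64 ≡ 397^2 = 157609 ≡ 408
58^128 ≡ 408^2 = 166464 ≡ 43
58^256 ≡ 43^2 = 1849 ≡ 5
454 = 256 + 128 + 64 + 4 + 2, so 58^454 ≡ 5·43·408·329·137 ≡ 180 (mod 461)
R · y^e ≡ 432·180 = 77760 ≡ 312 (mod 461)

312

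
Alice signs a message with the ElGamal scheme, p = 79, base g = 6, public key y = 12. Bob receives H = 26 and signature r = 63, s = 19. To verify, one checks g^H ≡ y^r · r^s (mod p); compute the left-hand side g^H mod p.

55

Squares mod 79: 6^1≡6, 6^2≡36, 6^4≡32, 6^8≡76, 6^16≡9
26 = 16 + 8 + 2, so 6^26 ≡ 9·76·36 ≡ 55 (mod 79)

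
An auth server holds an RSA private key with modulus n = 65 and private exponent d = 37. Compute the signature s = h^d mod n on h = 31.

Squares mod 65: h^1≡31, h^2≡51, h^4≡1, h^8≡1, h^16≡1, h^32≡1
37 = 32 + 4 + 1, so h^37 ≡ 1·1·31 ≡ 31 (mod 65)

31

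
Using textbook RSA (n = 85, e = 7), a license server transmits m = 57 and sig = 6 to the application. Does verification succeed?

Squares mod 85: sig^1≡6, sig^2≡36, sig^4≡21
7 = 4 + 2 + 1, so sig^7 ≡ 21·36·6 ≡ 31 (mod 85)
The recovered value 31 does not match the digest 57.

fails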